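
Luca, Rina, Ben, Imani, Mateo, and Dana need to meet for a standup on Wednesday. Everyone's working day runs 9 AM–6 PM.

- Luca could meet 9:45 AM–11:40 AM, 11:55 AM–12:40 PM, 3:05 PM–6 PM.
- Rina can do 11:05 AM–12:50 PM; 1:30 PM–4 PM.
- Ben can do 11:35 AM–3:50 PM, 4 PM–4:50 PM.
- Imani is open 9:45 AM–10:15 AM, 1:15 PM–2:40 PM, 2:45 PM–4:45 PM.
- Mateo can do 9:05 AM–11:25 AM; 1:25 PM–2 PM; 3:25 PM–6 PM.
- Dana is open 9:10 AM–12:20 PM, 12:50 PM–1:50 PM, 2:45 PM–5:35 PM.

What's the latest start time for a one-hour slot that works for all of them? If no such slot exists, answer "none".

Luca ∩ Rina: 11:05-11:40, 11:55-12:40, 15:05-16:00.
Luca ∩ Rina ∩ Ben: 11:35-11:40, 11:55-12:40, 15:05-15:50.
Luca ∩ Rina ∩ Ben ∩ Imani: 15:05-15:50.
Luca ∩ Rina ∩ Ben ∩ Imani ∩ Mateo: 15:25-15:50.
Luca ∩ Rina ∩ Ben ∩ Imani ∩ Mateo ∩ Dana: 15:25-15:50.
So the common availability across everyone is 15:25-15:50.
No common window is at least 60 minutes long.

none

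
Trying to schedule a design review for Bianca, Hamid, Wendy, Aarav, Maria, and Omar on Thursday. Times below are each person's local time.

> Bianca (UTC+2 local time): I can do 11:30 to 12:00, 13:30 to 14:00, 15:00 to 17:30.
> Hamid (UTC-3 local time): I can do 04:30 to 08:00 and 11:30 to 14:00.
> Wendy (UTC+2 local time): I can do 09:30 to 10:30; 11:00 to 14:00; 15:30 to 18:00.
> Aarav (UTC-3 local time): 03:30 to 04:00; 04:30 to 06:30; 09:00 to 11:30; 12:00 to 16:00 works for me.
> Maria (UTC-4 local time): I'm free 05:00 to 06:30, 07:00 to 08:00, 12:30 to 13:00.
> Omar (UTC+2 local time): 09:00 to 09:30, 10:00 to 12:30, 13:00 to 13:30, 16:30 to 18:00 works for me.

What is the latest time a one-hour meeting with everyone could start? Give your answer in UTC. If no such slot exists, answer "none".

none

Bianca in UTC: 09:30-10:00, 11:30-12:00, 13:00-15:30 (subtract 2h to convert from UTC+2).
Hamid in UTC: 07:30-11:00, 14:30-17:00 (add 3h to convert from UTC-3).
Wendy in UTC: 07:30-08:30, 09:00-12:00, 13:30-16:00 (subtract 2h to convert from UTC+2).
Aarav in UTC: 06:30-07:00, 07:30-09:30, 12:00-14:30, 15:00-19:00 (add 3h to convert from UTC-3).
Maria in UTC: 09:00-10:30, 11:00-12:00, 16:30-17:00 (add 4h to convert from UTC-4).
Omar in UTC: 07:00-07:30, 08:00-10:30, 11:00-11:30, 14:30-16:00 (subtract 2h to convert from UTC+2).
Bianca ∩ Hamid: 09:30-10:00, 14:30-15:30.
Bianca ∩ Hamid ∩ Wendy: 09:30-10:00, 14:30-15:30.
Bianca ∩ Hamid ∩ Wendy ∩ Aarav: 15:00-15:30.
Bianca ∩ Hamid ∩ Wendy ∩ Aarav ∩ Maria: ∅.
Bianca ∩ Hamid ∩ Wendy ∩ Aarav ∩ Maria ∩ Omar: ∅.
There is no time when everyone is free.
No common window is at least 60 minutes long.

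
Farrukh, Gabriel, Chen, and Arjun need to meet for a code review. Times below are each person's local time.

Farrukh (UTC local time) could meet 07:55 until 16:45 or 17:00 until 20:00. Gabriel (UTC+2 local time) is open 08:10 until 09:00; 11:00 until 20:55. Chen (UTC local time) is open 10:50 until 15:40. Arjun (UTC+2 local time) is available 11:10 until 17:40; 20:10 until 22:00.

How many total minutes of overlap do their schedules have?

290

Farrukh in UTC: 07:55-16:45, 17:00-20:00.
Gabriel in UTC: 06:10-07:00, 09:00-18:55 (subtract 2h to convert from UTC+2).
Chen in UTC: 10:50-15:40.
Arjun in UTC: 09:10-15:40, 18:10-20:00 (subtract 2h to convert from UTC+2).
Farrukh ∩ Gabriel: 09:00-16:45, 17:00-18:55.
Farrukh ∩ Gabriel ∩ Chen: 10:50-15:40.
Farrukh ∩ Gabriel ∩ Chen ∩ Arjun: 10:50-15:40.
So the common availability across everyone is 10:50-15:40.
That's a single block of 290 minutes.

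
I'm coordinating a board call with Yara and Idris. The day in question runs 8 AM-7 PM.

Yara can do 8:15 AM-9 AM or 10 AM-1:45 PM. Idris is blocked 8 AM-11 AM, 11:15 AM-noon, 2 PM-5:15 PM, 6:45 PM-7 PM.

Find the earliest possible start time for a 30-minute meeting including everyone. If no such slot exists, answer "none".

Yara free: 08:15-09:00, 10:00-13:45.
Idris free: 11:00-11:15, 12:00-14:00, 17:15-18:45 (invert busy blocks within the working day).
Yara ∩ Idris: 11:00-11:15, 12:00-13:45.
The first common window of at least 30 minutes is 12:00-13:45, so the earliest start is 12:00.

12:00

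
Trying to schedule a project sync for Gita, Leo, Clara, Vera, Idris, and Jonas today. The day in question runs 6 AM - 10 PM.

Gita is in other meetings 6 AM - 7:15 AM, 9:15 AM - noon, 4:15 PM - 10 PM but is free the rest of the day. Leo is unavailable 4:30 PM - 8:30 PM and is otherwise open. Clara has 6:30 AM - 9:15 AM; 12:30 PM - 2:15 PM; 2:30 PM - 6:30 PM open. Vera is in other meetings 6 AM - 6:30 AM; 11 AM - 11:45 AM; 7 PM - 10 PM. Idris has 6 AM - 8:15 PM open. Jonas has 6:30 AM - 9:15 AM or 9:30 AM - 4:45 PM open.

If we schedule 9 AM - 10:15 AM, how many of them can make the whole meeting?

3

Gita free: 07:15-09:15, 12:00-16:15 (invert busy blocks within the working day).
Leo free: 06:00-16:30, 20:30-22:00 (invert busy blocks within the working day).
Clara free: 06:30-09:15, 12:30-14:15, 14:30-18:30.
Vera free: 06:30-11:00, 11:45-19:00 (invert busy blocks within the working day).
Idris free: 06:00-20:15.
Jonas free: 06:30-09:15, 09:30-16:45.
Leo, Vera, and Idris can make the full 09:00-10:15 slot — that's 3.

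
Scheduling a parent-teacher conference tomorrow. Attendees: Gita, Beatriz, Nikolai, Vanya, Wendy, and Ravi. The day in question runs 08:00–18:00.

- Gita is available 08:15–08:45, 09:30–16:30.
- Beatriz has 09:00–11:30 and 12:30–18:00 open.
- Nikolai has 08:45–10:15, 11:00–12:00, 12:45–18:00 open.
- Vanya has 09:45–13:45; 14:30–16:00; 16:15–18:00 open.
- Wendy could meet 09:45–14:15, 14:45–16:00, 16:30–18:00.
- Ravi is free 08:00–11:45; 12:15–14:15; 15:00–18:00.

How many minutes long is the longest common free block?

60

Gita ∩ Beatriz: 09:30-11:30, 12:30-16:30.
Gita ∩ Beatriz ∩ Nikolai: 09:30-10:15, 11:00-11:30, 12:45-16:30.
Gita ∩ Beatriz ∩ Nikolai ∩ Vanya: 09:45-10:15, 11:00-11:30, 12:45-13:45, 14:30-16:00, 16:15-16:30.
Gita ∩ Beatriz ∩ Nikolai ∩ Vanya ∩ Wendy: 09:45-10:15, 11:00-11:30, 12:45-13:45, 14:45-16:00.
Gita ∩ Beatriz ∩ Nikolai ∩ Vanya ∩ Wendy ∩ Ravi: 09:45-10:15, 11:00-11:30, 12:45-13:45, 15:00-16:00.
So the common availability across everyone is 09:45-10:15, 11:00-11:30, 12:45-13:45, 15:00-16:00.
The longest is 12:45-13:45 at 60 minutes.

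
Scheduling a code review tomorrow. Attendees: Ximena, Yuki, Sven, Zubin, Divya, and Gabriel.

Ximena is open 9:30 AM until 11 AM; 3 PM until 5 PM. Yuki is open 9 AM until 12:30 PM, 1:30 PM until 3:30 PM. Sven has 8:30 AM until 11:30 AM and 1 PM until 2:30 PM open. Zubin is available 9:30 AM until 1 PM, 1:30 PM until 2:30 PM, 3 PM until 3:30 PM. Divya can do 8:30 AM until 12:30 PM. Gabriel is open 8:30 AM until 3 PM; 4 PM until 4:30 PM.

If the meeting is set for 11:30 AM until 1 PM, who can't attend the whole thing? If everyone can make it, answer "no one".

Divya, Sven, Ximena, Yuki

Ximena: not fully free for 11:30-13:00. Yuki: not fully free for 11:30-13:00. Sven: not fully free for 11:30-13:00. Zubin: free for 11:30-13:00. Divya: not fully free for 11:30-13:00. Gabriel: free for 11:30-13:00.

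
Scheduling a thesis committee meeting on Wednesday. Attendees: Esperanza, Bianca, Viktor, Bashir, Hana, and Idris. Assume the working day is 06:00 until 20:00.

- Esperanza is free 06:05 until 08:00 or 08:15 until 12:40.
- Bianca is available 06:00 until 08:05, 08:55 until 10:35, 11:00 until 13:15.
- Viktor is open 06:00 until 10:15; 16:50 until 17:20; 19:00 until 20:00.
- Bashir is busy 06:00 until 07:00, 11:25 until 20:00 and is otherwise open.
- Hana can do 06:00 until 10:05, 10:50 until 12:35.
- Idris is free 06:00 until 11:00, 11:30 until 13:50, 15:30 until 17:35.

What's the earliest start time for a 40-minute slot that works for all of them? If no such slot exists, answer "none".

Esperanza free: 06:05-08:00, 08:15-12:40.
Bianca free: 06:00-08:05, 08:55-10:35, 11:00-13:15.
Viktor free: 06:00-10:15, 16:50-17:20, 19:00-20:00.
Bashir free: 07:00-11:25 (invert busy blocks within the working day).
Hana free: 06:00-10:05, 10:50-12:35.
Idris free: 06:00-11:00, 11:30-13:50, 15:30-17:35.
Esperanza ∩ Bianca: 06:05-08:00, 08:55-10:35, 11:00-12:40.
Esperanza ∩ Bianca ∩ Viktor: 06:05-08:00, 08:55-10:15.
Esperanza ∩ Bianca ∩ Viktor ∩ Bashir: 07:00-08:00, 08:55-10:15.
Esperanza ∩ Bianca ∩ Viktor ∩ Bashir ∩ Hana: 07:00-08:00, 08:55-10:05.
Esperanza ∩ Bianca ∩ Viktor ∩ Bashir ∩ Hana ∩ Idris: 07:00-08:00, 08:55-10:05.
The first common window of at least 40 minutes is 07:00-08:00, so the earliest start is 07:00.

07:00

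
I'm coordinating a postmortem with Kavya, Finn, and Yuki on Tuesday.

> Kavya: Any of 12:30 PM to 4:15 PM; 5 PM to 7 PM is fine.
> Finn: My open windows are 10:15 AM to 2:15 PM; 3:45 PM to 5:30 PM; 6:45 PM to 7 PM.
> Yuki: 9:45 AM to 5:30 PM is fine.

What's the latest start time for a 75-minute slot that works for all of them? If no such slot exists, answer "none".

Kavya ∩ Finn: 12:30-14:15, 15:45-16:15, 17:00-17:30, 18:45-19:00.
Kavya ∩ Finn ∩ Yuki: 12:30-14:15, 15:45-16:15, 17:00-17:30.
The last common window of at least 75 minutes is 12:30-14:15; a 75-minute meeting can start as late as 13:00 and still end by 14:15.

13:00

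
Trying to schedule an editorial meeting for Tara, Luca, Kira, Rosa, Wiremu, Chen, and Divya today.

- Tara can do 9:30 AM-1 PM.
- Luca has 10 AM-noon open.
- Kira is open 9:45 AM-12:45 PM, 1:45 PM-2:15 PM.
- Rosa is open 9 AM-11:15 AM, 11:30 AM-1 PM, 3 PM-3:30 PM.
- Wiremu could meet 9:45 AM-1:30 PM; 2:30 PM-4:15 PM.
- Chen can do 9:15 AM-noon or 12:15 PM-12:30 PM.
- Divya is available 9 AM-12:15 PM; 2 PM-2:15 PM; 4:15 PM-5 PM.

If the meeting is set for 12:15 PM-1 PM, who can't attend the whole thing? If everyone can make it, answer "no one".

Tara: free for 12:15-13:00. Luca: not fully free for 12:15-13:00. Kira: not fully free for 12:15-13:00. Rosa: free for 12:15-13:00. Wiremu: free for 12:15-13:00. Chen: not fully free for 12:15-13:00. Divya: not fully free for 12:15-13:00.

Chen, Divya, Kira, Luca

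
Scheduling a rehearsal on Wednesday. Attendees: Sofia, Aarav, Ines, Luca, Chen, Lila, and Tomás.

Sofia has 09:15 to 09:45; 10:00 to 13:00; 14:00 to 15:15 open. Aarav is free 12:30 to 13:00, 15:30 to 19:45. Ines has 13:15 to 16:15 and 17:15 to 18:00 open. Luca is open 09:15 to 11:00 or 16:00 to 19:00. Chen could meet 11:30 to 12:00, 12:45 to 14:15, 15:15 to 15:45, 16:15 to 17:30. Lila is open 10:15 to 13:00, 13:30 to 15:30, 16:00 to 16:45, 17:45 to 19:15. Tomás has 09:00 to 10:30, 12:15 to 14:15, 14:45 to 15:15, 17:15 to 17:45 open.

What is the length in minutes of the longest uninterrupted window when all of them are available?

0

Sofia ∩ Aarav: 12:30-13:00.
Sofia ∩ Aarav ∩ Ines: ∅.
Sofia ∩ Aarav ∩ Ines ∩ Luca: ∅.
Sofia ∩ Aarav ∩ Ines ∩ Luca ∩ Chen: ∅.
Sofia ∩ Aarav ∩ Ines ∩ Luca ∩ Chen ∩ Lila: ∅.
Sofia ∩ Aarav ∩ Ines ∩ Luca ∩ Chen ∩ Lila ∩ Tomás: ∅.
There is no time when everyone is free.
No common window exists, so the longest block is 0 minutes.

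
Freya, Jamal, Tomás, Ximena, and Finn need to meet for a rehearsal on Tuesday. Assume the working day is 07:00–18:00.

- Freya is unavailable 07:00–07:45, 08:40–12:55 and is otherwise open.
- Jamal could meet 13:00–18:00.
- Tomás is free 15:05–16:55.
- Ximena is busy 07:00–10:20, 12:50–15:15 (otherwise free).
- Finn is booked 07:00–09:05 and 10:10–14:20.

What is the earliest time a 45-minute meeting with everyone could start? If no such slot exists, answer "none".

15:15

Freya free: 07:45-08:40, 12:55-18:00 (invert busy blocks within the working day).
Jamal free: 13:00-18:00.
Tomás free: 15:05-16:55.
Ximena free: 10:20-12:50, 15:15-18:00 (invert busy blocks within the working day).
Finn free: 09:05-10:10, 14:20-18:00 (invert busy blocks within the working day).
Freya ∩ Jamal: 13:00-18:00.
Freya ∩ Jamal ∩ Tomás: 15:05-16:55.
Freya ∩ Jamal ∩ Tomás ∩ Ximena: 15:15-16:55.
Freya ∩ Jamal ∩ Tomás ∩ Ximena ∩ Finn: 15:15-16:55.
The first common window of at least 45 minutes is 15:15-16:55, so the earliest start is 15:15.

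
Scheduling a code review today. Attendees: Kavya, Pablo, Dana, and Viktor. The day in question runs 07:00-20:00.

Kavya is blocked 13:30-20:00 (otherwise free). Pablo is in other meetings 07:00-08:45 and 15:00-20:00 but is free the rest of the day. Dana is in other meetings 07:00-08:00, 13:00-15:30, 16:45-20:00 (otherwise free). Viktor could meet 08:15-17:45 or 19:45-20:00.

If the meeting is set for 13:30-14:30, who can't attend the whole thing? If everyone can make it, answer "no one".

Dana, Kavya

Kavya free: 07:00-13:30 (invert busy blocks within the working day).
Pablo free: 08:45-15:00 (invert busy blocks within the working day).
Dana free: 08:00-13:00, 15:30-16:45 (invert busy blocks within the working day).
Viktor free: 08:15-17:45, 19:45-20:00.
Kavya: not fully free for 13:30-14:30. Pablo: free for 13:30-14:30. Dana: not fully free for 13:30-14:30. Viktor: free for 13:30-14:30.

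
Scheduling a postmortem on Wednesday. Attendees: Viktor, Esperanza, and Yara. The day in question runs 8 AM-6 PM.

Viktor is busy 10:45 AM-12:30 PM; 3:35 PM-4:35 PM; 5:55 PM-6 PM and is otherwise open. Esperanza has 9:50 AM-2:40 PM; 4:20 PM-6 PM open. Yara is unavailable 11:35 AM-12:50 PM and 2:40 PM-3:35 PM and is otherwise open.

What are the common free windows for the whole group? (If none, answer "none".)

09:50-10:45, 12:50-14:40, 16:35-17:55

Viktor free: 08:00-10:45, 12:30-15:35, 16:35-17:55 (invert busy blocks within the working day).
Esperanza free: 09:50-14:40, 16:20-18:00.
Yara free: 08:00-11:35, 12:50-14:40, 15:35-18:00 (invert busy blocks within the working day).
Viktor ∩ Esperanza: 09:50-10:45, 12:30-14:40, 16:35-17:55.
Viktor ∩ Esperanza ∩ Yara: 09:50-10:45, 12:50-14:40, 16:35-17:55.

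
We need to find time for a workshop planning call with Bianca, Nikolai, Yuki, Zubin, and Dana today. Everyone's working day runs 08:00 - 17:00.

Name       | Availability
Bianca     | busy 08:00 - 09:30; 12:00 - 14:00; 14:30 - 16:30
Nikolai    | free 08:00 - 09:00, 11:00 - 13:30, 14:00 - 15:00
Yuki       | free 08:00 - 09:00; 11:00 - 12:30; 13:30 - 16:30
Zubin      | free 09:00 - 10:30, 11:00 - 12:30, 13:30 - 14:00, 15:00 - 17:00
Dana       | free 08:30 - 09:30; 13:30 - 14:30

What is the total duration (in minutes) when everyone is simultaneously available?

0

Bianca free: 09:30-12:00, 14:00-14:30, 16:30-17:00 (invert busy blocks within the working day).
Nikolai free: 08:00-09:00, 11:00-13:30, 14:00-15:00.
Yuki free: 08:00-09:00, 11:00-12:30, 13:30-16:30.
Zubin free: 09:00-10:30, 11:00-12:30, 13:30-14:00, 15:00-17:00.
Dana free: 08:30-09:30, 13:30-14:30.
Bianca ∩ Nikolai: 11:00-12:00, 14:00-14:30.
Bianca ∩ Nikolai ∩ Yuki: 11:00-12:00, 14:00-14:30.
Bianca ∩ Nikolai ∩ Yuki ∩ Zubin: 11:00-12:00.
Bianca ∩ Nikolai ∩ Yuki ∩ Zubin ∩ Dana: ∅.
There is no time when everyone is free.
There is no common window, so the total is 0 minutes.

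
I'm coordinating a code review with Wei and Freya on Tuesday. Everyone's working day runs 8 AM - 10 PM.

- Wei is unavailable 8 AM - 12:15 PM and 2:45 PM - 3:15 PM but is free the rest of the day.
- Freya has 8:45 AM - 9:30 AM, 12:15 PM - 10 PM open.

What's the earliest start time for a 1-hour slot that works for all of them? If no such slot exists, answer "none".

Wei free: 12:15-14:45, 15:15-22:00 (invert busy blocks within the working day).
Freya free: 08:45-09:30, 12:15-22:00.
Wei ∩ Freya: 12:15-14:45, 15:15-22:00.
The first common window of at least 60 minutes is 12:15-14:45, so the earliest start is 12:15.

12:15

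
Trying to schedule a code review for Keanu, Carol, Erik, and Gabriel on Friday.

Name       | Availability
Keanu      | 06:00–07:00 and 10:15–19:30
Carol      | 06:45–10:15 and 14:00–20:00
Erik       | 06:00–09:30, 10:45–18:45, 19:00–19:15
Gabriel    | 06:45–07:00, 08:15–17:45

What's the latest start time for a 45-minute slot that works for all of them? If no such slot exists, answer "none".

Keanu ∩ Carol: 06:45-07:00, 14:00-19:30.
Keanu ∩ Carol ∩ Erik: 06:45-07:00, 14:00-18:45, 19:00-19:15.
Keanu ∩ Carol ∩ Erik ∩ Gabriel: 06:45-07:00, 14:00-17:45.
So the common availability across everyone is 06:45-07:00, 14:00-17:45.
The last common window of at least 45 minutes is 14:00-17:45; a 45-minute meeting can start as late as 17:00 and still end by 17:45.

17:00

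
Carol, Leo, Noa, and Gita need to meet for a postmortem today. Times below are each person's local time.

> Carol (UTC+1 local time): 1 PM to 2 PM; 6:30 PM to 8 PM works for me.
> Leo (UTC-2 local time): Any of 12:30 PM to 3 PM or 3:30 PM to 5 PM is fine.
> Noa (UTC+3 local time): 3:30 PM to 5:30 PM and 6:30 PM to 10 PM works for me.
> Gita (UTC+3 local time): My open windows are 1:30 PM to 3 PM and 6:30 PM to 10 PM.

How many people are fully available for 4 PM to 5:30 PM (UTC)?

2

Carol in UTC: 12:00-13:00, 17:30-19:00 (subtract 1h to convert from UTC+1).
Leo in UTC: 14:30-17:00, 17:30-19:00 (add 2h to convert from UTC-2).
Noa in UTC: 12:30-14:30, 15:30-19:00 (subtract 3h to convert from UTC+3).
Gita in UTC: 10:30-12:00, 15:30-19:00 (subtract 3h to convert from UTC+3).
Noa and Gita can make the full 16:00-17:30 slot — that's 2.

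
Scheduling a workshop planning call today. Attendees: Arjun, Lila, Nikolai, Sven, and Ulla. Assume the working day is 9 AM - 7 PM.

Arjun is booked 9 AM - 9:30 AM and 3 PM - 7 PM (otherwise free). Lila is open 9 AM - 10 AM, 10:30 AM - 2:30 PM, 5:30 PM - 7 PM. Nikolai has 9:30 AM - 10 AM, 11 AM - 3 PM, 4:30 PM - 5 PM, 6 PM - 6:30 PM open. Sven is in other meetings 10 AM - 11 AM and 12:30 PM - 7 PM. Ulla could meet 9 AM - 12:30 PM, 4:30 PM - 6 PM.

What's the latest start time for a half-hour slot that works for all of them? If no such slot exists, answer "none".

Arjun free: 09:30-15:00 (invert busy blocks within the working day).
Lila free: 09:00-10:00, 10:30-14:30, 17:30-19:00.
Nikolai free: 09:30-10:00, 11:00-15:00, 16:30-17:00, 18:00-18:30.
Sven free: 09:00-10:00, 11:00-12:30 (invert busy blocks within the working day).
Ulla free: 09:00-12:30, 16:30-18:00.
Arjun ∩ Lila: 09:30-10:00, 10:30-14:30.
Arjun ∩ Lila ∩ Nikolai: 09:30-10:00, 11:00-14:30.
Arjun ∩ Lila ∩ Nikolai ∩ Sven: 09:30-10:00, 11:00-12:30.
Arjun ∩ Lila ∩ Nikolai ∩ Sven ∩ Ulla: 09:30-10:00, 11:00-12:30.
The last common window of at least 30 minutes is 11:00-12:30; a 30-minute meeting can start as late as 12:00 and still end by 12:30.

12:00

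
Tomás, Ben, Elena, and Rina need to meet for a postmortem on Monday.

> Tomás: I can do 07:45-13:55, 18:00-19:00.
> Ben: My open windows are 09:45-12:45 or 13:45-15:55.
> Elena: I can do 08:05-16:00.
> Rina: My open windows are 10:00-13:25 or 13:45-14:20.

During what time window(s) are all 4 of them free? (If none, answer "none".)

10:00-12:45, 13:45-13:55

Tomás ∩ Ben: 09:45-12:45, 13:45-13:55.
Tomás ∩ Ben ∩ Elena: 09:45-12:45, 13:45-13:55.
Tomás ∩ Ben ∩ Elena ∩ Rina: 10:00-12:45, 13:45-13:55.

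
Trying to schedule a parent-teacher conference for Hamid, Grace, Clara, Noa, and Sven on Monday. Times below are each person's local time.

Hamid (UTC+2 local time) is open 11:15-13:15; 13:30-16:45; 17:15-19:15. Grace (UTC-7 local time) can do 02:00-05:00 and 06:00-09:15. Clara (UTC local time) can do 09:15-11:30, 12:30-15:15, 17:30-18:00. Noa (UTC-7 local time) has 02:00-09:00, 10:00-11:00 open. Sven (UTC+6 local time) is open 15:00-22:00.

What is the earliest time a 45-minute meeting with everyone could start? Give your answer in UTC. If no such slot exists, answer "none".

09:15

Hamid in UTC: 09:15-11:15, 11:30-14:45, 15:15-17:15 (subtract 2h to convert from UTC+2).
Grace in UTC: 09:00-12:00, 13:00-16:15 (add 7h to convert from UTC-7).
Clara in UTC: 09:15-11:30, 12:30-15:15, 17:30-18:00.
Noa in UTC: 09:00-16:00, 17:00-18:00 (add 7h to convert from UTC-7).
Sven in UTC: 09:00-16:00 (subtract 6h to convert from UTC+6).
Hamid ∩ Grace: 09:15-11:15, 11:30-12:00, 13:00-14:45, 15:15-16:15.
Hamid ∩ Grace ∩ Clara: 09:15-11:15, 13:00-14:45.
Hamid ∩ Grace ∩ Clara ∩ Noa: 09:15-11:15, 13:00-14:45.
Hamid ∩ Grace ∩ Clara ∩ Noa ∩ Sven: 09:15-11:15, 13:00-14:45.
Those are the intersection windows.
The first common window of at least 45 minutes is 09:15-11:15, so the earliest start is 09:15.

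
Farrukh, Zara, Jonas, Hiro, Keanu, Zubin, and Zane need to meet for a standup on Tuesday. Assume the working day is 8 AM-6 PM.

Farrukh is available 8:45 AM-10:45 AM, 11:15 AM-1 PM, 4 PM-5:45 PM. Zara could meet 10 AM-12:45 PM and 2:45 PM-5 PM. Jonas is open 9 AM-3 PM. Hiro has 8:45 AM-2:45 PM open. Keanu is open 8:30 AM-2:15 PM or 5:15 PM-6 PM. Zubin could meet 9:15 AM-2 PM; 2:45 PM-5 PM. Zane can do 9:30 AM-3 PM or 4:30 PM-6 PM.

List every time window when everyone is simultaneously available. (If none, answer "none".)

Farrukh ∩ Zara: 10:00-10:45, 11:15-12:45, 16:00-17:00.
Farrukh ∩ Zara ∩ Jonas: 10:00-10:45, 11:15-12:45.
Farrukh ∩ Zara ∩ Jonas ∩ Hiro: 10:00-10:45, 11:15-12:45.
Farrukh ∩ Zara ∩ Jonas ∩ Hiro ∩ Keanu: 10:00-10:45, 11:15-12:45.
Farrukh ∩ Zara ∩ Jonas ∩ Hiro ∩ Keanu ∩ Zubin: 10:00-10:45, 11:15-12:45.
Farrukh ∩ Zara ∩ Jonas ∩ Hiro ∩ Keanu ∩ Zubin ∩ Zane: 10:00-10:45, 11:15-12:45.
Those are the intersection windows.

10:00-10:45, 11:15-12:45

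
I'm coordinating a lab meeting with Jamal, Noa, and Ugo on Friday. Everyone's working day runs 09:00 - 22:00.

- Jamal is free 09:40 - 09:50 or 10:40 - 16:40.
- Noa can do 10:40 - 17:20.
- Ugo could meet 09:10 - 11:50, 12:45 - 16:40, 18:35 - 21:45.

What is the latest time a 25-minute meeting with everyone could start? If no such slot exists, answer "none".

16:15

Jamal ∩ Noa: 10:40-16:40.
Jamal ∩ Noa ∩ Ugo: 10:40-11:50, 12:45-16:40.
The last common window of at least 25 minutes is 12:45-16:40; a 25-minute meeting can start as late as 16:15 and still end by 16:40.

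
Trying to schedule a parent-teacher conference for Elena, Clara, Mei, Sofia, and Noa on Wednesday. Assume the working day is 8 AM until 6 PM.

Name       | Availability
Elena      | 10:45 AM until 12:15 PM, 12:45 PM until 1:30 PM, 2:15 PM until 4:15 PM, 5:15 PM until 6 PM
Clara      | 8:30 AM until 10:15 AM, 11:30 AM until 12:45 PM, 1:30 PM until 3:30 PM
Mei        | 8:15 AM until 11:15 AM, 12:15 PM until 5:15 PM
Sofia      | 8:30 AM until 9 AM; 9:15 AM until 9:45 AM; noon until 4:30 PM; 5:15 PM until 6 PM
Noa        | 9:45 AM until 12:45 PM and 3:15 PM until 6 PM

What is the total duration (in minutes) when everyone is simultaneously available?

15

Elena ∩ Clara: 11:30-12:15, 14:15-15:30.
Elena ∩ Clara ∩ Mei: 14:15-15:30.
Elena ∩ Clara ∩ Mei ∩ Sofia: 14:15-15:30.
Elena ∩ Clara ∩ Mei ∩ Sofia ∩ Noa: 15:15-15:30.
Those are the intersection windows.
That's a single block of 15 minutes.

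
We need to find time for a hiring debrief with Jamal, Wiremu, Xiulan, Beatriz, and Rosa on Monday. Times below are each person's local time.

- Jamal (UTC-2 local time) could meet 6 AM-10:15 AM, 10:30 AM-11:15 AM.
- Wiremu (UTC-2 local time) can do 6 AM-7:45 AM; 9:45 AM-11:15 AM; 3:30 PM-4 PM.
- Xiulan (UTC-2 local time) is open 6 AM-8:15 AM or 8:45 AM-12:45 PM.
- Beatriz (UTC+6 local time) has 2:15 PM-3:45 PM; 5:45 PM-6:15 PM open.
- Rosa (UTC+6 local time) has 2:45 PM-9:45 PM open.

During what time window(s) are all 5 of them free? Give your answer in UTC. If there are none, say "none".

Jamal in UTC: 08:00-12:15, 12:30-13:15 (add 2h to convert from UTC-2).
Wiremu in UTC: 08:00-09:45, 11:45-13:15, 17:30-18:00 (add 2h to convert from UTC-2).
Xiulan in UTC: 08:00-10:15, 10:45-14:45 (add 2h to convert from UTC-2).
Beatriz in UTC: 08:15-09:45, 11:45-12:15 (subtract 6h to convert from UTC+6).
Rosa in UTC: 08:45-15:45 (subtract 6h to convert from UTC+6).
Jamal ∩ Wiremu: 08:00-09:45, 11:45-12:15, 12:30-13:15.
Jamal ∩ Wiremu ∩ Xiulan: 08:00-09:45, 11:45-12:15, 12:30-13:15.
Jamal ∩ Wiremu ∩ Xiulan ∩ Beatriz: 08:15-09:45, 11:45-12:15.
Jamal ∩ Wiremu ∩ Xiulan ∩ Beatriz ∩ Rosa: 08:45-09:45, 11:45-12:15.

08:45-09:45, 11:45-12:15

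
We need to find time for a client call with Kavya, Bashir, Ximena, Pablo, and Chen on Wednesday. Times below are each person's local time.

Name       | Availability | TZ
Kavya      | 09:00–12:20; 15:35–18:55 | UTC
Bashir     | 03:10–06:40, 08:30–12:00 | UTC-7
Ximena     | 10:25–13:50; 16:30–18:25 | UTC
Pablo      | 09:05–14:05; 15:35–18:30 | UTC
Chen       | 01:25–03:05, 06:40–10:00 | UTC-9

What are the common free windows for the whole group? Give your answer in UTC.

10:25-12:05, 16:30-18:25

Kavya in UTC: 09:00-12:20, 15:35-18:55.
Bashir in UTC: 10:10-13:40, 15:30-19:00 (add 7h to convert from UTC-7).
Ximena in UTC: 10:25-13:50, 16:30-18:25.
Pablo in UTC: 09:05-14:05, 15:35-18:30.
Chen in UTC: 10:25-12:05, 15:40-19:00 (add 9h to convert from UTC-9).
Kavya ∩ Bashir: 10:10-12:20, 15:35-18:55.
Kavya ∩ Bashir ∩ Ximena: 10:25-12:20, 16:30-18:25.
Kavya ∩ Bashir ∩ Ximena ∩ Pablo: 10:25-12:20, 16:30-18:25.
Kavya ∩ Bashir ∩ Ximena ∩ Pablo ∩ Chen: 10:25-12:05, 16:30-18:25.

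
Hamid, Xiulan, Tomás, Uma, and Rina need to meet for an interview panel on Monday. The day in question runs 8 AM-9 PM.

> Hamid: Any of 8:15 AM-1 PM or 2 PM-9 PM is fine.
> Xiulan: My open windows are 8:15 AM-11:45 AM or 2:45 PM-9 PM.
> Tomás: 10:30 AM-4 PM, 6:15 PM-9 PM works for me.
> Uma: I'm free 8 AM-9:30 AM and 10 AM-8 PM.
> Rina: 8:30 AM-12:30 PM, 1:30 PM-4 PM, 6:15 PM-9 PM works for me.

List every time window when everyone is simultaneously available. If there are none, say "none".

10:30-11:45, 14:45-16:00, 18:15-20:00

Hamid ∩ Xiulan: 08:15-11:45, 14:45-21:00.
Hamid ∩ Xiulan ∩ Tomás: 10:30-11:45, 14:45-16:00, 18:15-21:00.
Hamid ∩ Xiulan ∩ Tomás ∩ Uma: 10:30-11:45, 14:45-16:00, 18:15-20:00.
Hamid ∩ Xiulan ∩ Tomás ∩ Uma ∩ Rina: 10:30-11:45, 14:45-16:00, 18:15-20:00.
So the common availability across everyone is 10:30-11:45, 14:45-16:00, 18:15-20:00.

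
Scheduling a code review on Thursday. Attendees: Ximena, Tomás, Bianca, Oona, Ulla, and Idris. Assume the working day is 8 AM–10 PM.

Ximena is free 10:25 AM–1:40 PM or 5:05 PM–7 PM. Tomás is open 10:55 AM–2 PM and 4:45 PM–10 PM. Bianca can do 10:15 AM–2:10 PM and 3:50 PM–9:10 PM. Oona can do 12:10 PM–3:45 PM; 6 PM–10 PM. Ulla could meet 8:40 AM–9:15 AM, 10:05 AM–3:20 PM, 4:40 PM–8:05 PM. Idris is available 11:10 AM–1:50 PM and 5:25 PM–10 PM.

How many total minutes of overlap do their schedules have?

Ximena ∩ Tomás: 10:55-13:40, 17:05-19:00.
Ximena ∩ Tomás ∩ Bianca: 10:55-13:40, 17:05-19:00.
Ximena ∩ Tomás ∩ Bianca ∩ Oona: 12:10-13:40, 18:00-19:00.
Ximena ∩ Tomás ∩ Bianca ∩ Oona ∩ Ulla: 12:10-13:40, 18:00-19:00.
Ximena ∩ Tomás ∩ Bianca ∩ Oona ∩ Ulla ∩ Idris: 12:10-13:40, 18:00-19:00.
Summing the common windows: 90 + 60 = 150 minutes.

150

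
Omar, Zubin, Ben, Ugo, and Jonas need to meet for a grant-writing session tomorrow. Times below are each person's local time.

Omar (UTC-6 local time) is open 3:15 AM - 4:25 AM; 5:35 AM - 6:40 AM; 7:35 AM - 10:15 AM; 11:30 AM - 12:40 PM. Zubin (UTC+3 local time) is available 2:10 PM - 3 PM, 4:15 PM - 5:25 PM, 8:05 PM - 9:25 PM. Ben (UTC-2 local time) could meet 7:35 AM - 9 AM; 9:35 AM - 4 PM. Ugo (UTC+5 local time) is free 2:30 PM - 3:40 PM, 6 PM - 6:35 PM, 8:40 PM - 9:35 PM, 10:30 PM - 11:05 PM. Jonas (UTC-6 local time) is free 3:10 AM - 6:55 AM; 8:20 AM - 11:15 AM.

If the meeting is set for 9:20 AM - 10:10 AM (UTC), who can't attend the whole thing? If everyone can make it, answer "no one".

Ben, Ugo, Zubin

Omar in UTC: 09:15-10:25, 11:35-12:40, 13:35-16:15, 17:30-18:40 (add 6h to convert from UTC-6).
Zubin in UTC: 11:10-12:00, 13:15-14:25, 17:05-18:25 (subtract 3h to convert from UTC+3).
Ben in UTC: 09:35-11:00, 11:35-18:00 (add 2h to convert from UTC-2).
Ugo in UTC: 09:30-10:40, 13:00-13:35, 15:40-16:35, 17:30-18:05 (subtract 5h to convert from UTC+5).
Jonas in UTC: 09:10-12:55, 14:20-17:15 (add 6h to convert from UTC-6).
Omar: free for 09:20-10:10. Zubin: not fully free for 09:20-10:10. Ben: not fully free for 09:20-10:10. Ugo: not fully free for 09:20-10:10. Jonas: free for 09:20-10:10.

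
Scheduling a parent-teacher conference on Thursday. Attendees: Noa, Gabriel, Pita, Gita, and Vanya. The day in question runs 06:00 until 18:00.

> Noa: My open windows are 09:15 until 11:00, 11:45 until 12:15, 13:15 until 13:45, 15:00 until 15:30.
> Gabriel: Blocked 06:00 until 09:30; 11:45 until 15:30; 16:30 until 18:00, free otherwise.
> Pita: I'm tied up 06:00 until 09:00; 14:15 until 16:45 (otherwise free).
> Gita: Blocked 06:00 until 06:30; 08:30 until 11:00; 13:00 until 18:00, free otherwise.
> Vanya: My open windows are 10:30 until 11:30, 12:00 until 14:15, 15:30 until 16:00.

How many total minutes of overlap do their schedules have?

0

Noa free: 09:15-11:00, 11:45-12:15, 13:15-13:45, 15:00-15:30.
Gabriel free: 09:30-11:45, 15:30-16:30 (invert busy blocks within the working day).
Pita free: 09:00-14:15, 16:45-18:00 (invert busy blocks within the working day).
Gita free: 06:30-08:30, 11:00-13:00 (invert busy blocks within the working day).
Vanya free: 10:30-11:30, 12:00-14:15, 15:30-16:00.
Noa ∩ Gabriel: 09:30-11:00.
Noa ∩ Gabriel ∩ Pita: 09:30-11:00.
Noa ∩ Gabriel ∩ Pita ∩ Gita: ∅.
Noa ∩ Gabriel ∩ Pita ∩ Gita ∩ Vanya: ∅.
There is no time when everyone is free.
There is no common window, so the total is 0 minutes.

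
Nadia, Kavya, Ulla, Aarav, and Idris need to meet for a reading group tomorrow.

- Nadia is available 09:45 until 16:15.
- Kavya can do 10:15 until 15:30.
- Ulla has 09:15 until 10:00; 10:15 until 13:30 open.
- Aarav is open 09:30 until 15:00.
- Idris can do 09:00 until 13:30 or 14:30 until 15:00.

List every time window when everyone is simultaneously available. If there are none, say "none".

Nadia ∩ Kavya: 10:15-15:30.
Nadia ∩ Kavya ∩ Ulla: 10:15-13:30.
Nadia ∩ Kavya ∩ Ulla ∩ Aarav: 10:15-13:30.
Nadia ∩ Kavya ∩ Ulla ∩ Aarav ∩ Idris: 10:15-13:30.
So the common availability across everyone is 10:15-13:30.

10:15-13:30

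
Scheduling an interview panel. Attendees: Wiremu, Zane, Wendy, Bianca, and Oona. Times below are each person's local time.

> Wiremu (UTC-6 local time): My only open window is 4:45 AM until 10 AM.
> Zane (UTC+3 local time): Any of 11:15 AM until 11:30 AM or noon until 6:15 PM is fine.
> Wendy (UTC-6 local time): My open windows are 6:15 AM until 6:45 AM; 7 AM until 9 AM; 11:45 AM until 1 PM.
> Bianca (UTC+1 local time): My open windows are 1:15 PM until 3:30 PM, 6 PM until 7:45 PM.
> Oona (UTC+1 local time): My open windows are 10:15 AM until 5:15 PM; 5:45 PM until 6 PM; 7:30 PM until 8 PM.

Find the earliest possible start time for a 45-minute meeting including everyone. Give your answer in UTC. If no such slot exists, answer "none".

13:00

Wiremu in UTC: 10:45-16:00 (add 6h to convert from UTC-6).
Zane in UTC: 08:15-08:30, 09:00-15:15 (subtract 3h to convert from UTC+3).
Wendy in UTC: 12:15-12:45, 13:00-15:00, 17:45-19:00 (add 6h to convert from UTC-6).
Bianca in UTC: 12:15-14:30, 17:00-18:45 (subtract 1h to convert from UTC+1).
Oona in UTC: 09:15-16:15, 16:45-17:00, 18:30-19:00 (subtract 1h to convert from UTC+1).
Wiremu ∩ Zane: 10:45-15:15.
Wiremu ∩ Zane ∩ Wendy: 12:15-12:45, 13:00-15:00.
Wiremu ∩ Zane ∩ Wendy ∩ Bianca: 12:15-12:45, 13:00-14:30.
Wiremu ∩ Zane ∩ Wendy ∩ Bianca ∩ Oona: 12:15-12:45, 13:00-14:30.
So the common availability across everyone is 12:15-12:45, 13:00-14:30.
The first common window of at least 45 minutes is 13:00-14:30, so the earliest start is 13:00.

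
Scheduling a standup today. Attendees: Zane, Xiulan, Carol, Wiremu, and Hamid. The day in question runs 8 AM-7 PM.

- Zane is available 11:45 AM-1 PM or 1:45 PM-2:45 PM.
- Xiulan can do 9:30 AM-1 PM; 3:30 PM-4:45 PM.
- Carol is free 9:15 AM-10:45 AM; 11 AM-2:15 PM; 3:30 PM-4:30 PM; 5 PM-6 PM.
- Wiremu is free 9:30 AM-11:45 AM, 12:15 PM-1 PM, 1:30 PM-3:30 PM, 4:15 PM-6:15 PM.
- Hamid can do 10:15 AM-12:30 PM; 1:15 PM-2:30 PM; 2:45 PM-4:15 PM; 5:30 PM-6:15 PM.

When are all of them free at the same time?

Zane ∩ Xiulan: 11:45-13:00.
Zane ∩ Xiulan ∩ Carol: 11:45-13:00.
Zane ∩ Xiulan ∩ Carol ∩ Wiremu: 12:15-13:00.
Zane ∩ Xiulan ∩ Carol ∩ Wiremu ∩ Hamid: 12:15-12:30.
Those are the intersection windows.

12:15-12:30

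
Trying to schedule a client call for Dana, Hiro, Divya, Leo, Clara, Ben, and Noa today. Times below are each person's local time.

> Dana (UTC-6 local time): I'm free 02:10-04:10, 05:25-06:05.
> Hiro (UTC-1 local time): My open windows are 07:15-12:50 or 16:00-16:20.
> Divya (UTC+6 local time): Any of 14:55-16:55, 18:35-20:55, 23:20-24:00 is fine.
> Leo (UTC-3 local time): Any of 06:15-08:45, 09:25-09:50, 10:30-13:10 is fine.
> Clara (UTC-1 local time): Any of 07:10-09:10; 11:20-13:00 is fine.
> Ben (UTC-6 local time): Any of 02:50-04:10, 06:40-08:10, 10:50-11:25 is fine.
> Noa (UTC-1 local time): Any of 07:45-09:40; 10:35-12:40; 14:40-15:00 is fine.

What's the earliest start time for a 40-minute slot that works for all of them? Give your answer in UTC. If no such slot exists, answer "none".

Dana in UTC: 08:10-10:10, 11:25-12:05 (add 6h to convert from UTC-6).
Hiro in UTC: 08:15-13:50, 17:00-17:20 (add 1h to convert from UTC-1).
Divya in UTC: 08:55-10:55, 12:35-14:55, 17:20-18:00 (subtract 6h to convert from UTC+6).
Leo in UTC: 09:15-11:45, 12:25-12:50, 13:30-16:10 (add 3h to convert from UTC-3).
Clara in UTC: 08:10-10:10, 12:20-14:00 (add 1h to convert from UTC-1).
Ben in UTC: 08:50-10:10, 12:40-14:10, 16:50-17:25 (add 6h to convert from UTC-6).
Noa in UTC: 08:45-10:40, 11:35-13:40, 15:40-16:00 (add 1h to convert from UTC-1).
Dana ∩ Hiro: 08:15-10:10, 11:25-12:05.
Dana ∩ Hiro ∩ Divya: 08:55-10:10.
Dana ∩ Hiro ∩ Divya ∩ Leo: 09:15-10:10.
Dana ∩ Hiro ∩ Divya ∩ Leo ∩ Clara: 09:15-10:10.
Dana ∩ Hiro ∩ Divya ∩ Leo ∩ Clara ∩ Ben: 09:15-10:10.
Dana ∩ Hiro ∩ Divya ∩ Leo ∩ Clara ∩ Ben ∩ Noa: 09:15-10:10.
So the common availability across everyone is 09:15-10:10.
The first common window of at least 40 minutes is 09:15-10:10, so the earliest start is 09:15.

09:15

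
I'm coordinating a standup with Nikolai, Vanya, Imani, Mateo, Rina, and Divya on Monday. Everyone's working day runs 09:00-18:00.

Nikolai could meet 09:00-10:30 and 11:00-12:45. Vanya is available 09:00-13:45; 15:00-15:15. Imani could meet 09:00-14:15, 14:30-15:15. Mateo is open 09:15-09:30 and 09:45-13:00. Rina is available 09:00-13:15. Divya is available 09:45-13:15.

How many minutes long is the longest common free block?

Nikolai ∩ Vanya: 09:00-10:30, 11:00-12:45.
Nikolai ∩ Vanya ∩ Imani: 09:00-10:30, 11:00-12:45.
Nikolai ∩ Vanya ∩ Imani ∩ Mateo: 09:15-09:30, 09:45-10:30, 11:00-12:45.
Nikolai ∩ Vanya ∩ Imani ∩ Mateo ∩ Rina: 09:15-09:30, 09:45-10:30, 11:00-12:45.
Nikolai ∩ Vanya ∩ Imani ∩ Mateo ∩ Rina ∩ Divya: 09:45-10:30, 11:00-12:45.
The longest is 11:00-12:45 at 105 minutes.

105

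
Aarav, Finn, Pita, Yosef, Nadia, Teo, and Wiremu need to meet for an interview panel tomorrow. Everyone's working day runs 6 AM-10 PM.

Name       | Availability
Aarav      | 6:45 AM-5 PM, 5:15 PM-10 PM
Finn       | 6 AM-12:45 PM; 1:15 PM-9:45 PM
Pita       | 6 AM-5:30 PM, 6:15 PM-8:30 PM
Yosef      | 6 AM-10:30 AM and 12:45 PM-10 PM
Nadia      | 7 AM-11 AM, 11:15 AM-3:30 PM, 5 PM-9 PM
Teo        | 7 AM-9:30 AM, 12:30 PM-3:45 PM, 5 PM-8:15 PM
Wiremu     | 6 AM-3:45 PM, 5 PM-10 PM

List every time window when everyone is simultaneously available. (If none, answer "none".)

Aarav ∩ Finn: 06:45-12:45, 13:15-17:00, 17:15-21:45.
Aarav ∩ Finn ∩ Pita: 06:45-12:45, 13:15-17:00, 17:15-17:30, 18:15-20:30.
Aarav ∩ Finn ∩ Pita ∩ Yosef: 06:45-10:30, 13:15-17:00, 17:15-17:30, 18:15-20:30.
Aarav ∩ Finn ∩ Pita ∩ Yosef ∩ Nadia: 07:00-10:30, 13:15-15:30, 17:15-17:30, 18:15-20:30.
Aarav ∩ Finn ∩ Pita ∩ Yosef ∩ Nadia ∩ Teo: 07:00-09:30, 13:15-15:30, 17:15-17:30, 18:15-20:15.
Aarav ∩ Finn ∩ Pita ∩ Yosef ∩ Nadia ∩ Teo ∩ Wiremu: 07:00-09:30, 13:15-15:30, 17:15-17:30, 18:15-20:15.

07:00-09:30, 13:15-15:30, 17:15-17:30, 18:15-20:15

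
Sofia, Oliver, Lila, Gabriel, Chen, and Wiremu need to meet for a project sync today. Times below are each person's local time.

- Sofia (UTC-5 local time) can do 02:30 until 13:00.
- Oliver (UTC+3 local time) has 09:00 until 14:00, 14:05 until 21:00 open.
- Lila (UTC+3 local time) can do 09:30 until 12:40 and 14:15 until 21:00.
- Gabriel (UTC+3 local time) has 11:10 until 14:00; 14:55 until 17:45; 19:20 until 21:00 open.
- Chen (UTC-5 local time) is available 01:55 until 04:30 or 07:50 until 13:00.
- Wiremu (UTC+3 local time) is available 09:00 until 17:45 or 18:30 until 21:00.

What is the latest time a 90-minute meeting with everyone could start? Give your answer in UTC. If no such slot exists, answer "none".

16:30

Sofia in UTC: 07:30-18:00 (add 5h to convert from UTC-5).
Oliver in UTC: 06:00-11:00, 11:05-18:00 (subtract 3h to convert from UTC+3).
Lila in UTC: 06:30-09:40, 11:15-18:00 (subtract 3h to convert from UTC+3).
Gabriel in UTC: 08:10-11:00, 11:55-14:45, 16:20-18:00 (subtract 3h to convert from UTC+3).
Chen in UTC: 06:55-09:30, 12:50-18:00 (add 5h to convert from UTC-5).
Wiremu in UTC: 06:00-14:45, 15:30-18:00 (subtract 3h to convert from UTC+3).
Sofia ∩ Oliver: 07:30-11:00, 11:05-18:00.
Sofia ∩ Oliver ∩ Lila: 07:30-09:40, 11:15-18:00.
Sofia ∩ Oliver ∩ Lila ∩ Gabriel: 08:10-09:40, 11:55-14:45, 16:20-18:00.
Sofia ∩ Oliver ∩ Lila ∩ Gabriel ∩ Chen: 08:10-09:30, 12:50-14:45, 16:20-18:00.
Sofia ∩ Oliver ∩ Lila ∩ Gabriel ∩ Chen ∩ Wiremu: 08:10-09:30, 12:50-14:45, 16:20-18:00.
Those are the intersection windows.
The last common window of at least 90 minutes is 16:20-18:00; a 90-minute meeting can start as late as 16:30 and still end by 18:00.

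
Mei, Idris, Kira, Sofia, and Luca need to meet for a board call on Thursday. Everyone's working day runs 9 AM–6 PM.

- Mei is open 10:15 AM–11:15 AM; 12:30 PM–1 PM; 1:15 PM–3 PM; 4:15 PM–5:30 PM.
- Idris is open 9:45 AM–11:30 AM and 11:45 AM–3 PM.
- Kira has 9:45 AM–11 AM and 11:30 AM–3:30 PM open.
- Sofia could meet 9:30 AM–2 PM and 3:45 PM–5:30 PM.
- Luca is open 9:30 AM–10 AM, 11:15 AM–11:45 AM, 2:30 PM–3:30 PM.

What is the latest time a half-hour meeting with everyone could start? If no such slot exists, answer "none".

Mei ∩ Idris: 10:15-11:15, 12:30-13:00, 13:15-15:00.
Mei ∩ Idris ∩ Kira: 10:15-11:00, 12:30-13:00, 13:15-15:00.
Mei ∩ Idris ∩ Kira ∩ Sofia: 10:15-11:00, 12:30-13:00, 13:15-14:00.
Mei ∩ Idris ∩ Kira ∩ Sofia ∩ Luca: ∅.
There is no time when everyone is free.
No common window is at least 30 minutes long.

none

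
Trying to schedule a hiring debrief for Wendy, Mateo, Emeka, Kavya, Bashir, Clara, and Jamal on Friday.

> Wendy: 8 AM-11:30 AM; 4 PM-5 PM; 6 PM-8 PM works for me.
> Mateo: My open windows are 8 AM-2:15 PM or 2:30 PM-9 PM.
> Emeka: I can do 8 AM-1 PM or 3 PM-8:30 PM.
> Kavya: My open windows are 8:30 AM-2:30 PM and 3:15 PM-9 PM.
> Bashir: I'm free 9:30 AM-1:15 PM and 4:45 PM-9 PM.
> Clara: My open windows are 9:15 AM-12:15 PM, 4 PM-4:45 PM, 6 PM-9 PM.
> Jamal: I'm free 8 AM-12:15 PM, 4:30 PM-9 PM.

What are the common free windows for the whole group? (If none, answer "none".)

Wendy ∩ Mateo: 08:00-11:30, 16:00-17:00, 18:00-20:00.
Wendy ∩ Mateo ∩ Emeka: 08:00-11:30, 16:00-17:00, 18:00-20:00.
Wendy ∩ Mateo ∩ Emeka ∩ Kavya: 08:30-11:30, 16:00-17:00, 18:00-20:00.
Wendy ∩ Mateo ∩ Emeka ∩ Kavya ∩ Bashir: 09:30-11:30, 16:45-17:00, 18:00-20:00.
Wendy ∩ Mateo ∩ Emeka ∩ Kavya ∩ Bashir ∩ Clara: 09:30-11:30, 18:00-20:00.
Wendy ∩ Mateo ∩ Emeka ∩ Kavya ∩ Bashir ∩ Clara ∩ Jamal: 09:30-11:30, 18:00-20:00.

09:30-11:30, 18:00-20:00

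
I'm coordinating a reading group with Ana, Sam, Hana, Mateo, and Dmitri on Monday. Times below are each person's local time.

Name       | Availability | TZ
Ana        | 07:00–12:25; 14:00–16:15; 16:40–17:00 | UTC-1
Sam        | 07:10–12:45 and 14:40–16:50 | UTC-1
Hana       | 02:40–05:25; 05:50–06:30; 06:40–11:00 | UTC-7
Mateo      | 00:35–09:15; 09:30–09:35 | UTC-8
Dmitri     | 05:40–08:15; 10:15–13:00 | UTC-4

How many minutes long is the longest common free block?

155

Ana in UTC: 08:00-13:25, 15:00-17:15, 17:40-18:00 (add 1h to convert from UTC-1).
Sam in UTC: 08:10-13:45, 15:40-17:50 (add 1h to convert from UTC-1).
Hana in UTC: 09:40-12:25, 12:50-13:30, 13:40-18:00 (add 7h to convert from UTC-7).
Mateo in UTC: 08:35-17:15, 17:30-17:35 (add 8h to convert from UTC-8).
Dmitri in UTC: 09:40-12:15, 14:15-17:00 (add 4h to convert from UTC-4).
Ana ∩ Sam: 08:10-13:25, 15:40-17:15, 17:40-17:50.
Ana ∩ Sam ∩ Hana: 09:40-12:25, 12:50-13:25, 15:40-17:15, 17:40-17:50.
Ana ∩ Sam ∩ Hana ∩ Mateo: 09:40-12:25, 12:50-13:25, 15:40-17:15.
Ana ∩ Sam ∩ Hana ∩ Mateo ∩ Dmitri: 09:40-12:15, 15:40-17:00.
The longest is 09:40-12:15 at 155 minutes.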